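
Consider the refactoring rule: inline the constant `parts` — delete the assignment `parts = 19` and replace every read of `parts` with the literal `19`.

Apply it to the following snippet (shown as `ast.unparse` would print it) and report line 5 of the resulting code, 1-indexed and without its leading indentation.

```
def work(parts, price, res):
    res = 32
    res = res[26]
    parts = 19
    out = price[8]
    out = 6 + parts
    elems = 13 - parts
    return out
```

out = 6 + 19

Transformed code:
def work(parts, price, res):
    res = 32
    res = res[26]
    out = price[8]
    out = 6 + 19
    elems = 13 - 19
    return out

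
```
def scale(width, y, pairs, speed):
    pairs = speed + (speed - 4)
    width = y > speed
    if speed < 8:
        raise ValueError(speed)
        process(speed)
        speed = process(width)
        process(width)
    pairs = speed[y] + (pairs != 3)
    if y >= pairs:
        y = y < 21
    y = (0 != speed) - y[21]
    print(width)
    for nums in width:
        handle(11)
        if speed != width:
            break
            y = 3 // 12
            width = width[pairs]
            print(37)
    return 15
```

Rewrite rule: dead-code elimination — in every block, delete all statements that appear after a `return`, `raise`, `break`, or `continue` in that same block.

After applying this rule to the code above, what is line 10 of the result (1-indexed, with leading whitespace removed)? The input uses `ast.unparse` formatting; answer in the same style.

Transformed code:
def scale(width, y, pairs, speed):
    pairs = speed + (speed - 4)
    width = y > speed
    if speed < 8:
        raise ValueError(speed)
    pairs = speed[y] + (pairs != 3)
    if y >= pairs:
        y = y < 21
    y = (0 != speed) - y[21]
    print(width)
    for nums in width:
        handle(11)
        if speed != width:
            break
    return 15

print(width)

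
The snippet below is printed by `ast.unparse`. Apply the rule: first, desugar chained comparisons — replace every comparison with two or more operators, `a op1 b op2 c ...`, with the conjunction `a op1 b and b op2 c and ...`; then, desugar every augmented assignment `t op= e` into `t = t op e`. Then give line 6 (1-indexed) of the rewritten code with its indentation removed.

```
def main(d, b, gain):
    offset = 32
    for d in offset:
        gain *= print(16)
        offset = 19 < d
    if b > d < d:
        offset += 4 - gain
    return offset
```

Transformed code:
def main(d, b, gain):
    offset = 32
    for d in offset:
        gain = gain * print(16)
        offset = 19 < d
    if b > d and d < d:
        offset = offset + (4 - gain)
    return offset

if b > d and d < d:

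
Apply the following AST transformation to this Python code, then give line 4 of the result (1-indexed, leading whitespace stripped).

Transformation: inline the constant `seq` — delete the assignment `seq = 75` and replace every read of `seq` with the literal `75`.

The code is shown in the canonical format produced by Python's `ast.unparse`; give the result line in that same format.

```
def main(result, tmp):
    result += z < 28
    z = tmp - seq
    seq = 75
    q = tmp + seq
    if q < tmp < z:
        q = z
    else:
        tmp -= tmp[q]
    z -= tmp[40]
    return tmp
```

q = tmp + 75

Transformed code:
def main(result, tmp):
    result += z < 28
    z = tmp - 75
    q = tmp + 75
    if q < tmp < z:
        q = z
    else:
        tmp -= tmp[q]
    z -= tmp[40]
    return tmp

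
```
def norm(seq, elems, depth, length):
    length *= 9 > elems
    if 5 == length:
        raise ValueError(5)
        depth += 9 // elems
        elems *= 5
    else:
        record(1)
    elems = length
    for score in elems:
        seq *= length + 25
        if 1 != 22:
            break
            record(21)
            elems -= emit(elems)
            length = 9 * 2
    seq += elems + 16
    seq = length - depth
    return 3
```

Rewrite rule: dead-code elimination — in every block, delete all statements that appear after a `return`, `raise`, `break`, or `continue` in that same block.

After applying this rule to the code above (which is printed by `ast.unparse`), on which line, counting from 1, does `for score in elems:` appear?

Transformed code:
def norm(seq, elems, depth, length):
    length *= 9 > elems
    if 5 == length:
        raise ValueError(5)
    else:
        record(1)
    elems = length
    for score in elems:
        seq *= length + 25
        if 1 != 22:
            break
    seq += elems + 16
    seq = length - depth
    return 3

8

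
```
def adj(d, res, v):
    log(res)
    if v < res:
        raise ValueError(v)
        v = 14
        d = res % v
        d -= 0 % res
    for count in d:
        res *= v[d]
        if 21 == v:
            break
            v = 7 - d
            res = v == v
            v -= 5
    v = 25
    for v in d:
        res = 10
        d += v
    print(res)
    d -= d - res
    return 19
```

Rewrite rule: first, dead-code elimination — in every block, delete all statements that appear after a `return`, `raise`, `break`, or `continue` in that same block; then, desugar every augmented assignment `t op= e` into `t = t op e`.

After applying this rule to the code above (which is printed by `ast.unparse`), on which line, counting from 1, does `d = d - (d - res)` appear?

Transformed code:
def adj(d, res, v):
    log(res)
    if v < res:
        raise ValueError(v)
    for count in d:
        res = res * v[d]
        if 21 == v:
            break
    v = 25
    for v in d:
        res = 10
        d = d + v
    print(res)
    d = d - (d - res)
    return 19

14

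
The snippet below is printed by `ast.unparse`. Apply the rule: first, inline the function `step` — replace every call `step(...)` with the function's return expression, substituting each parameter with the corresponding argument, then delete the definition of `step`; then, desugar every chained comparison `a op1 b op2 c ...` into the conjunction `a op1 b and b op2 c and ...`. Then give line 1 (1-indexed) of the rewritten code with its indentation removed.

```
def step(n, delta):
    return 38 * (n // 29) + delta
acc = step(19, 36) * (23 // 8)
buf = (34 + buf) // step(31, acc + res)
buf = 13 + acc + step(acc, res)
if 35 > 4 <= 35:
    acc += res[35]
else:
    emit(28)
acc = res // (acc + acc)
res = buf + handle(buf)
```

acc = (38 * (19 // 29) + 36) * (23 // 8)

Transformed code:
acc = (38 * (19 // 29) + 36) * (23 // 8)
buf = (34 + buf) // (38 * (31 // 29) + (acc + res))
buf = 13 + acc + (38 * (acc // 29) + res)
if 35 > 4 and 4 <= 35:
    acc += res[35]
else:
    emit(28)
acc = res // (acc + acc)
res = buf + handle(buf)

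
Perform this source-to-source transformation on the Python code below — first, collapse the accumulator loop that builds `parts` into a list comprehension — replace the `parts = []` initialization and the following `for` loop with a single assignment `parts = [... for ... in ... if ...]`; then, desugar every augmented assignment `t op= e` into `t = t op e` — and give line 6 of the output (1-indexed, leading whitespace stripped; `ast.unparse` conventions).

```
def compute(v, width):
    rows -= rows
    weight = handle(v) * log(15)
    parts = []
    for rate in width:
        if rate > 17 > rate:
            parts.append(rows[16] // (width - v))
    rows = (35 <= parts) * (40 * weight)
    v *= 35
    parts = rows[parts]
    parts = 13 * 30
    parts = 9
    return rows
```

v = v * 35

Transformed code:
def compute(v, width):
    rows = rows - rows
    weight = handle(v) * log(15)
    parts = [rows[16] // (width - v) for rate in width if rate > 17 > rate]
    rows = (35 <= parts) * (40 * weight)
    v = v * 35
    parts = rows[parts]
    parts = 13 * 30
    parts = 9
    return rows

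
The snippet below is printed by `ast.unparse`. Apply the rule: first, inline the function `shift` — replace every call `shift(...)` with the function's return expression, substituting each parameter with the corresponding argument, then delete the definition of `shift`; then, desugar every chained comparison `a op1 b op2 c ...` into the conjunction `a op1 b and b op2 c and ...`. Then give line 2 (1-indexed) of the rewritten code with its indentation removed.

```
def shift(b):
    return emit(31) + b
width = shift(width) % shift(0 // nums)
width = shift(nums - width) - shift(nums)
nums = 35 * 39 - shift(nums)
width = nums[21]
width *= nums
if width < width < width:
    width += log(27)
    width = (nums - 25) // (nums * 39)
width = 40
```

width = emit(31) + (nums - width) - (emit(31) + nums)

Transformed code:
width = (emit(31) + width) % (emit(31) + 0 // nums)
width = emit(31) + (nums - width) - (emit(31) + nums)
nums = 35 * 39 - (emit(31) + nums)
width = nums[21]
width *= nums
if width < width and width < width:
    width += log(27)
    width = (nums - 25) // (nums * 39)
width = 40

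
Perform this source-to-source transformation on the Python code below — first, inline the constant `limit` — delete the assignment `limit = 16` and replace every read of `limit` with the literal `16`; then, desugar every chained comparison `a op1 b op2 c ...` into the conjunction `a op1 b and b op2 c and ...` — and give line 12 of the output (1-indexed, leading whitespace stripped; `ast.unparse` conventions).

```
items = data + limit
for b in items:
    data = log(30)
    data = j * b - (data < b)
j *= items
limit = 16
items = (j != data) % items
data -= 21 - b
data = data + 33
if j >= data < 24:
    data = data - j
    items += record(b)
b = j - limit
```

Transformed code:
items = data + 16
for b in items:
    data = log(30)
    data = j * b - (data < b)
j *= items
items = (j != data) % items
data -= 21 - b
data = data + 33
if j >= data and data < 24:
    data = data - j
    items += record(b)
b = j - 16

b = j - 16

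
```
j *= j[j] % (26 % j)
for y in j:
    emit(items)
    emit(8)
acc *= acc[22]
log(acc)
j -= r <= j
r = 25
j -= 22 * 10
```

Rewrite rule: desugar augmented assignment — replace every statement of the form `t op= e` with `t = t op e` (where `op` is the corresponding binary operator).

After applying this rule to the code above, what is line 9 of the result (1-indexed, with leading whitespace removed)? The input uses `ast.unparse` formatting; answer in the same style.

Transformed code:
j = j * (j[j] % (26 % j))
for y in j:
    emit(items)
    emit(8)
acc = acc * acc[22]
log(acc)
j = j - (r <= j)
r = 25
j = j - 22 * 10

j = j - 22 * 10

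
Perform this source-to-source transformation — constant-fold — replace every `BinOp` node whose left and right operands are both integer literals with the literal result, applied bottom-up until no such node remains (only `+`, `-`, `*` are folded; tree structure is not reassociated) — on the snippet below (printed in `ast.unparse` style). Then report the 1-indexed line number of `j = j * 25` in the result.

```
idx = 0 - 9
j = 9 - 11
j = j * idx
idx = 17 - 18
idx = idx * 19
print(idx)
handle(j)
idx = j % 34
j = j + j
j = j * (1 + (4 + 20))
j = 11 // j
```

10

Transformed code:
idx = -9
j = -2
j = j * idx
idx = -1
idx = idx * 19
print(idx)
handle(j)
idx = j % 34
j = j + j
j = j * 25
j = 11 // j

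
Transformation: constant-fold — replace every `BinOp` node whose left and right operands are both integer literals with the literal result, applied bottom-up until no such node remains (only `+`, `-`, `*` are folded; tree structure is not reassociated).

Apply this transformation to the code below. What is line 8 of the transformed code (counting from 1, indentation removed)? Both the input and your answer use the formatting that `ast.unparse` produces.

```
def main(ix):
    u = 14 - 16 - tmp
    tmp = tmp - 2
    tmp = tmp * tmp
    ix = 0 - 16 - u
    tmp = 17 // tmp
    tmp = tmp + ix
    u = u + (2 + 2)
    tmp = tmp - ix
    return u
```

u = u + 4

Transformed code:
def main(ix):
    u = -2 - tmp
    tmp = tmp - 2
    tmp = tmp * tmp
    ix = -16 - u
    tmp = 17 // tmp
    tmp = tmp + ix
    u = u + 4
    tmp = tmp - ix
    return u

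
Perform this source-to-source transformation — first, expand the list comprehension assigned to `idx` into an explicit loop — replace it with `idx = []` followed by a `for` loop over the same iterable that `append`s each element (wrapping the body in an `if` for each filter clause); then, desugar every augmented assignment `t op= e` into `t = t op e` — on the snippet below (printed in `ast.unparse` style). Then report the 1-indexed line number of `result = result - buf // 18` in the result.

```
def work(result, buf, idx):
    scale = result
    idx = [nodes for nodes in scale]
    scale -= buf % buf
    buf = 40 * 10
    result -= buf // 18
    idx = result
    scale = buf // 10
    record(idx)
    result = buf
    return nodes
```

Transformed code:
def work(result, buf, idx):
    scale = result
    idx = []
    for nodes in scale:
        idx.append(nodes)
    scale = scale - buf % buf
    buf = 40 * 10
    result = result - buf // 18
    idx = result
    scale = buf // 10
    record(idx)
    result = buf
    return nodes

8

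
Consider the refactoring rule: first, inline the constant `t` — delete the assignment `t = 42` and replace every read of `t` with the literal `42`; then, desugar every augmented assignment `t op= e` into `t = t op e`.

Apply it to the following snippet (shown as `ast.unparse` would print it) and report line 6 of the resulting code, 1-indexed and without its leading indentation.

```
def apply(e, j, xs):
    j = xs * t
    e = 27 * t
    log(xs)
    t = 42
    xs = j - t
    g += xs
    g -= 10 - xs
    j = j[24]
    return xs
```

g = g + xs

Transformed code:
def apply(e, j, xs):
    j = xs * 42
    e = 27 * 42
    log(xs)
    xs = j - 42
    g = g + xs
    g = g - (10 - xs)
    j = j[24]
    return xs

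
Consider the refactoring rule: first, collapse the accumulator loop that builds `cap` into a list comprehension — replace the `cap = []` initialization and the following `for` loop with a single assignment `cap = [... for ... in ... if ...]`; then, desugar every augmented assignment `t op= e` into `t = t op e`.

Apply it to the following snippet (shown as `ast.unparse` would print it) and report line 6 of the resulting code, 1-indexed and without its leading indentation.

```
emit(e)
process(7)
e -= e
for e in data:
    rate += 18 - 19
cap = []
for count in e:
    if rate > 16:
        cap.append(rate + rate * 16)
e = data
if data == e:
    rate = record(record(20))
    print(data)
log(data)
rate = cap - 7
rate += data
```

cap = [rate + rate * 16 for count in e if rate > 16]

Transformed code:
emit(e)
process(7)
e = e - e
for e in data:
    rate = rate + (18 - 19)
cap = [rate + rate * 16 for count in e if rate > 16]
e = data
if data == e:
    rate = record(record(20))
    print(data)
log(data)
rate = cap - 7
rate = rate + data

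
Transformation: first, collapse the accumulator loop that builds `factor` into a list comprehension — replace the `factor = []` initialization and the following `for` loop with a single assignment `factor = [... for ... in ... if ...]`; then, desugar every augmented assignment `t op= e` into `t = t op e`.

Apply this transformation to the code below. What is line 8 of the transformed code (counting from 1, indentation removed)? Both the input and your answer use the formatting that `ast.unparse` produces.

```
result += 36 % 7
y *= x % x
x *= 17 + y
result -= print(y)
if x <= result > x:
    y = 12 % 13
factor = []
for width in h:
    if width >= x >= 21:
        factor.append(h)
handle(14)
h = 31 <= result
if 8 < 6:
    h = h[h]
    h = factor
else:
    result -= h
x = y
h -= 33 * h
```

Transformed code:
result = result + 36 % 7
y = y * (x % x)
x = x * (17 + y)
result = result - print(y)
if x <= result > x:
    y = 12 % 13
factor = [h for width in h if width >= x >= 21]
handle(14)
h = 31 <= result
if 8 < 6:
    h = h[h]
    h = factor
else:
    result = result - h
x = y
h = h - 33 * h

handle(14)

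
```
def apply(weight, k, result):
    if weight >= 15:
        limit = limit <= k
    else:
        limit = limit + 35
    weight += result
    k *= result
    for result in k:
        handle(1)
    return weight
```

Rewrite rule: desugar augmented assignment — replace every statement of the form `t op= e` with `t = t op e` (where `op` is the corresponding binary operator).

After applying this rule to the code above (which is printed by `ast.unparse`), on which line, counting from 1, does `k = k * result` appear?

Transformed code:
def apply(weight, k, result):
    if weight >= 15:
        limit = limit <= k
    else:
        limit = limit + 35
    weight = weight + result
    k = k * result
    for result in k:
        handle(1)
    return weight

7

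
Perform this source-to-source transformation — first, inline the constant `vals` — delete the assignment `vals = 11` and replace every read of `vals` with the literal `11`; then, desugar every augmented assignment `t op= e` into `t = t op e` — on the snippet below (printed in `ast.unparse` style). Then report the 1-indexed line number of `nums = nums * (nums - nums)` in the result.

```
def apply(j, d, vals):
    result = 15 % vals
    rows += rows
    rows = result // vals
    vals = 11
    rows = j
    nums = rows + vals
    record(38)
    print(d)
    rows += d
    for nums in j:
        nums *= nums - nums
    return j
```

11

Transformed code:
def apply(j, d, vals):
    result = 15 % 11
    rows = rows + rows
    rows = result // 11
    rows = j
    nums = rows + 11
    record(38)
    print(d)
    rows = rows + d
    for nums in j:
        nums = nums * (nums - nums)
    return j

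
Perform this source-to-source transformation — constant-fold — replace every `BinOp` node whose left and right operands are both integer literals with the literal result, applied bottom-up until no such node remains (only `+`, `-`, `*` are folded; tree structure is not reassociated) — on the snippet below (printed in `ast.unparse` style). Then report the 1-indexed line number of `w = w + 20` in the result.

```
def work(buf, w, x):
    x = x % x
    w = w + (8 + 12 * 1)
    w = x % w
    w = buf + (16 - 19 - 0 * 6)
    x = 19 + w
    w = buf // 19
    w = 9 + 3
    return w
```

3

Transformed code:
def work(buf, w, x):
    x = x % x
    w = w + 20
    w = x % w
    w = buf + -3
    x = 19 + w
    w = buf // 19
    w = 12
    return w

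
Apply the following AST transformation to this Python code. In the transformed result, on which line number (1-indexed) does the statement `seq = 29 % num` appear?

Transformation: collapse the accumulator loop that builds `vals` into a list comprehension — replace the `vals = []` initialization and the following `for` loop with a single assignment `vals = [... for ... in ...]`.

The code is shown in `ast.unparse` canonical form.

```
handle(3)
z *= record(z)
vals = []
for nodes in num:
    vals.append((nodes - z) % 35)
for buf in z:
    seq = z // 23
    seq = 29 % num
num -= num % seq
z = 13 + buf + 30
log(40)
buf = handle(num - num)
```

6

Transformed code:
handle(3)
z *= record(z)
vals = [(nodes - z) % 35 for nodes in num]
for buf in z:
    seq = z // 23
    seq = 29 % num
num -= num % seq
z = 13 + buf + 30
log(40)
buf = handle(num - num)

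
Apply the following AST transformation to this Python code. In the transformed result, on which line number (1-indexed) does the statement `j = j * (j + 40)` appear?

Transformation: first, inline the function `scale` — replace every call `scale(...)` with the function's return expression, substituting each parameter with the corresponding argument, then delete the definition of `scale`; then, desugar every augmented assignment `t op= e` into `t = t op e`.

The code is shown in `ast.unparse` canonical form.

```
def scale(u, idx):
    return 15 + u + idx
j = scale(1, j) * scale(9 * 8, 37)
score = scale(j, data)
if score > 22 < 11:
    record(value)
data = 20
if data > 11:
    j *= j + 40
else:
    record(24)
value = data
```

Transformed code:
j = (15 + 1 + j) * (15 + 9 * 8 + 37)
score = 15 + j + data
if score > 22 < 11:
    record(value)
data = 20
if data > 11:
    j = j * (j + 40)
else:
    record(24)
value = data

7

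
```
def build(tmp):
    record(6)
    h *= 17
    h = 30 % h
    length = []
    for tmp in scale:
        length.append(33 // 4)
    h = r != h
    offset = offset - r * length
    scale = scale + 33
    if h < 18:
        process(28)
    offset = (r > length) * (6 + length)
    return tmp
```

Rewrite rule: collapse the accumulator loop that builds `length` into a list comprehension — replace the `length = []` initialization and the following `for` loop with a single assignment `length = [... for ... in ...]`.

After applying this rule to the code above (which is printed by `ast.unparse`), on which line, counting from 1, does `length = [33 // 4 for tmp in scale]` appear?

5

Transformed code:
def build(tmp):
    record(6)
    h *= 17
    h = 30 % h
    length = [33 // 4 for tmp in scale]
    h = r != h
    offset = offset - r * length
    scale = scale + 33
    if h < 18:
        process(28)
    offset = (r > length) * (6 + length)
    return tmp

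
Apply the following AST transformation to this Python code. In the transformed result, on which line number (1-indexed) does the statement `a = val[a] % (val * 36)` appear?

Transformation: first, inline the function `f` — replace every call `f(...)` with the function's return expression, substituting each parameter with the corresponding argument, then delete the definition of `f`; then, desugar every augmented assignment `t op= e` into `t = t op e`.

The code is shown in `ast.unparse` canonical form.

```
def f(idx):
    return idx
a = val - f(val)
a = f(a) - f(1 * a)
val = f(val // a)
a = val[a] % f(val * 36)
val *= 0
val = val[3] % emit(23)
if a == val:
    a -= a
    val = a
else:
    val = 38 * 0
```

Transformed code:
a = val - val
a = a - 1 * a
val = val // a
a = val[a] % (val * 36)
val = val * 0
val = val[3] % emit(23)
if a == val:
    a = a - a
    val = a
else:
    val = 38 * 0

4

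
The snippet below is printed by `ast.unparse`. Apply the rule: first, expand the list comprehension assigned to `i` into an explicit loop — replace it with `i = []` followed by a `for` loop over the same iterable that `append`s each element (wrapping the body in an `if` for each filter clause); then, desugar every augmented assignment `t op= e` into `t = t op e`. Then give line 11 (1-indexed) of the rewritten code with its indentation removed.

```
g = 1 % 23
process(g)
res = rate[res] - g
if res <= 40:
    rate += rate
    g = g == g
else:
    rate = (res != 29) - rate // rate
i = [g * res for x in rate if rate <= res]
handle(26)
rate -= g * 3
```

Transformed code:
g = 1 % 23
process(g)
res = rate[res] - g
if res <= 40:
    rate = rate + rate
    g = g == g
else:
    rate = (res != 29) - rate // rate
i = []
for x in rate:
    if rate <= res:
        i.append(g * res)
handle(26)
rate = rate - g * 3

if rate <= res:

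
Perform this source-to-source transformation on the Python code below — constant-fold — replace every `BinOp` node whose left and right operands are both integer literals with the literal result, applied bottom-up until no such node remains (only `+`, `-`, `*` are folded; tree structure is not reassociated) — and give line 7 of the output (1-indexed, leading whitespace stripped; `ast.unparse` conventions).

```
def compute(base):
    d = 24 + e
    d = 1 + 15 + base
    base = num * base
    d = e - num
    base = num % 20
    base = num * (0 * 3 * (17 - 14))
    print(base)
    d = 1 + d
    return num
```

base = num * 0

Transformed code:
def compute(base):
    d = 24 + e
    d = 16 + base
    base = num * base
    d = e - num
    base = num % 20
    base = num * 0
    print(base)
    d = 1 + d
    return num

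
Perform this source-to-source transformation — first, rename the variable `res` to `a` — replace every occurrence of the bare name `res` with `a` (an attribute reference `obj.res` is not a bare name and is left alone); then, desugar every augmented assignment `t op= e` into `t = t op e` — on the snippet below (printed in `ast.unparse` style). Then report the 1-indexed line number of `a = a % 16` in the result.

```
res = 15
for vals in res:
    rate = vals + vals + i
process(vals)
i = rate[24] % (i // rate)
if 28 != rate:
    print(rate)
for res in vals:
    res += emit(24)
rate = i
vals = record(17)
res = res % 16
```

Transformed code:
a = 15
for vals in a:
    rate = vals + vals + i
process(vals)
i = rate[24] % (i // rate)
if 28 != rate:
    print(rate)
for a in vals:
    a = a + emit(24)
rate = i
vals = record(17)
a = a % 16

12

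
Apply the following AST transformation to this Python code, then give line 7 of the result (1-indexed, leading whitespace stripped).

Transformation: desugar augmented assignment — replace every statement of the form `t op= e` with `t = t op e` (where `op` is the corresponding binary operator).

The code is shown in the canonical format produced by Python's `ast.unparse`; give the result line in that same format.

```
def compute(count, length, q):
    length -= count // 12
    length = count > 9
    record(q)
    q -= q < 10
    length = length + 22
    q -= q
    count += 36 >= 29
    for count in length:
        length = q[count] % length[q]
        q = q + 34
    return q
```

Transformed code:
def compute(count, length, q):
    length = length - count // 12
    length = count > 9
    record(q)
    q = q - (q < 10)
    length = length + 22
    q = q - q
    count = count + (36 >= 29)
    for count in length:
        length = q[count] % length[q]
        q = q + 34
    return q

q = q - q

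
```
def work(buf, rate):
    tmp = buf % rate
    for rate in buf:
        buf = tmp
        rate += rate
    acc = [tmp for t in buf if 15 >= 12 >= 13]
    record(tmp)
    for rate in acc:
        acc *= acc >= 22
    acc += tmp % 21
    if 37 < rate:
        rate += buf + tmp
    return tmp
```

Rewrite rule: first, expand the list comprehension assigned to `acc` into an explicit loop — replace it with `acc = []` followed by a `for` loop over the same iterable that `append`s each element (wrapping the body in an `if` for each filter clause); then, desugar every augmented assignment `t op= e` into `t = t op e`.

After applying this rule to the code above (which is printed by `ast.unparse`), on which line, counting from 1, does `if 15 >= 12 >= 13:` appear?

8

Transformed code:
def work(buf, rate):
    tmp = buf % rate
    for rate in buf:
        buf = tmp
        rate = rate + rate
    acc = []
    for t in buf:
        if 15 >= 12 >= 13:
            acc.append(tmp)
    record(tmp)
    for rate in acc:
        acc = acc * (acc >= 22)
    acc = acc + tmp % 21
    if 37 < rate:
        rate = rate + (buf + tmp)
    return tmp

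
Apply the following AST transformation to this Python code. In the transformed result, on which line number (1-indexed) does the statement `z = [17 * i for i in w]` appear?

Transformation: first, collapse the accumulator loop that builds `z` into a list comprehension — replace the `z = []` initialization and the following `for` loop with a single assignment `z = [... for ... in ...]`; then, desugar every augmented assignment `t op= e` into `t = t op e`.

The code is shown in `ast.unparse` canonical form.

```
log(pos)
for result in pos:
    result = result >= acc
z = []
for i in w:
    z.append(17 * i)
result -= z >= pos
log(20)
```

4

Transformed code:
log(pos)
for result in pos:
    result = result >= acc
z = [17 * i for i in w]
result = result - (z >= pos)
log(20)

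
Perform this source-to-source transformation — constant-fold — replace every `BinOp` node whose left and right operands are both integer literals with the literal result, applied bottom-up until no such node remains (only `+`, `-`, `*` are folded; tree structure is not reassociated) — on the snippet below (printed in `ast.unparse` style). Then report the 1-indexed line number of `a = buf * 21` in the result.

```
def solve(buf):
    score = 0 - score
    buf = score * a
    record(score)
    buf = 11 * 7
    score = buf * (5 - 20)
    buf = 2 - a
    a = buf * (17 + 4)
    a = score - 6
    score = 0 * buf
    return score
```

8

Transformed code:
def solve(buf):
    score = 0 - score
    buf = score * a
    record(score)
    buf = 77
    score = buf * -15
    buf = 2 - a
    a = buf * 21
    a = score - 6
    score = 0 * buf
    return score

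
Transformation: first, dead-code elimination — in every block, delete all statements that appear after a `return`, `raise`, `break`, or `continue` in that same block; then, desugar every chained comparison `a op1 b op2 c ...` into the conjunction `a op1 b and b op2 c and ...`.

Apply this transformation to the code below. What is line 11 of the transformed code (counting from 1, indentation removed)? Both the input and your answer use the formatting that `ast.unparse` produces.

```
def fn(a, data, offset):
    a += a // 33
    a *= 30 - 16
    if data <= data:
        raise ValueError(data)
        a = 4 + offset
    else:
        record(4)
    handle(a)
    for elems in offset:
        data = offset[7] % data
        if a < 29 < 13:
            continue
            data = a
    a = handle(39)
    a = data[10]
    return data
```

if a < 29 and 29 < 13:

Transformed code:
def fn(a, data, offset):
    a += a // 33
    a *= 30 - 16
    if data <= data:
        raise ValueError(data)
    else:
        record(4)
    handle(a)
    for elems in offset:
        data = offset[7] % data
        if a < 29 and 29 < 13:
            continue
    a = handle(39)
    a = data[10]
    return data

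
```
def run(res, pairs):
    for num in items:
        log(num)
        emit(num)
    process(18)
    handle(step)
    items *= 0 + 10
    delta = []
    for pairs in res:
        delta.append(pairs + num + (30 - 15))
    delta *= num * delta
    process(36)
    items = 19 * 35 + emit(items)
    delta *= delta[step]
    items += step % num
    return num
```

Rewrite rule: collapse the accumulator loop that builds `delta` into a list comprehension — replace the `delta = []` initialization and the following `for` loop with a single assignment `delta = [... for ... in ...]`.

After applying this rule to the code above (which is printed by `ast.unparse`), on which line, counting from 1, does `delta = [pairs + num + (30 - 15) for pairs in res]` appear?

8

Transformed code:
def run(res, pairs):
    for num in items:
        log(num)
        emit(num)
    process(18)
    handle(step)
    items *= 0 + 10
    delta = [pairs + num + (30 - 15) for pairs in res]
    delta *= num * delta
    process(36)
    items = 19 * 35 + emit(items)
    delta *= delta[step]
    items += step % num
    return num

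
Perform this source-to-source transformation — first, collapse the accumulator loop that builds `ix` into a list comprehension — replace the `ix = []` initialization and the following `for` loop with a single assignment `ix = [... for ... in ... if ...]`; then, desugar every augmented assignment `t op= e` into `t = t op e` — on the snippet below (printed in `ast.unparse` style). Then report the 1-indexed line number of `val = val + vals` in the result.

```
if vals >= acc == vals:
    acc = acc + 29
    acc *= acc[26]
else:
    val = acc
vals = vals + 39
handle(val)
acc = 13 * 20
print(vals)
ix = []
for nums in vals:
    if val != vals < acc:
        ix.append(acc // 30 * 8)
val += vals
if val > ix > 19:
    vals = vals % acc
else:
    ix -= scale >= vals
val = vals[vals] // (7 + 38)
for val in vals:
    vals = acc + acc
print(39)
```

Transformed code:
if vals >= acc == vals:
    acc = acc + 29
    acc = acc * acc[26]
else:
    val = acc
vals = vals + 39
handle(val)
acc = 13 * 20
print(vals)
ix = [acc // 30 * 8 for nums in vals if val != vals < acc]
val = val + vals
if val > ix > 19:
    vals = vals % acc
else:
    ix = ix - (scale >= vals)
val = vals[vals] // (7 + 38)
for val in vals:
    vals = acc + acc
print(39)

11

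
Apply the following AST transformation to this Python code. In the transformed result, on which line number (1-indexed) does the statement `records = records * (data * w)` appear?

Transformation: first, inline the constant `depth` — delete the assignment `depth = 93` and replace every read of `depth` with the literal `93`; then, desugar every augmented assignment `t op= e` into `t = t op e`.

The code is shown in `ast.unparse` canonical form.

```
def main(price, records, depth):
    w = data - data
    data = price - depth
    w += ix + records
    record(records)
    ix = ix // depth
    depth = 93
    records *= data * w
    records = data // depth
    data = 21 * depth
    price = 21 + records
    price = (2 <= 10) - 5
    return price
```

7

Transformed code:
def main(price, records, depth):
    w = data - data
    data = price - 93
    w = w + (ix + records)
    record(records)
    ix = ix // 93
    records = records * (data * w)
    records = data // 93
    data = 21 * 93
    price = 21 + records
    price = (2 <= 10) - 5
    return price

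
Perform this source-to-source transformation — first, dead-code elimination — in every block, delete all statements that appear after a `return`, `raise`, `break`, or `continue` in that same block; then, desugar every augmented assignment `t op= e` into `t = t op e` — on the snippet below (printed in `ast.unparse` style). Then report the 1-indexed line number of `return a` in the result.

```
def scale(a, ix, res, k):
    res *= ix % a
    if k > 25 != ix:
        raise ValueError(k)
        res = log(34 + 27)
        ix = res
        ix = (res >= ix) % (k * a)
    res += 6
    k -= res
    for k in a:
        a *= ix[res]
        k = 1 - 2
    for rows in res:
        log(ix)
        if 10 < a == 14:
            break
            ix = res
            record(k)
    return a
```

14

Transformed code:
def scale(a, ix, res, k):
    res = res * (ix % a)
    if k > 25 != ix:
        raise ValueError(k)
    res = res + 6
    k = k - res
    for k in a:
        a = a * ix[res]
        k = 1 - 2
    for rows in res:
        log(ix)
        if 10 < a == 14:
            break
    return a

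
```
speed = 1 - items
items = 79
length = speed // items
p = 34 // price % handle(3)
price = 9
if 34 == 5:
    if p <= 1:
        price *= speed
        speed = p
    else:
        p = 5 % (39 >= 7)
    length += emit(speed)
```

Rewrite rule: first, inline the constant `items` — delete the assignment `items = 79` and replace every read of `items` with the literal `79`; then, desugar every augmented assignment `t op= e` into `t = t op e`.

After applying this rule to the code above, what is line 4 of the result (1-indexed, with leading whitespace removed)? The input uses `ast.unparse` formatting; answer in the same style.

price = 9

Transformed code:
speed = 1 - 79
length = speed // 79
p = 34 // price % handle(3)
price = 9
if 34 == 5:
    if p <= 1:
        price = price * speed
        speed = p
    else:
        p = 5 % (39 >= 7)
    length = length + emit(speed)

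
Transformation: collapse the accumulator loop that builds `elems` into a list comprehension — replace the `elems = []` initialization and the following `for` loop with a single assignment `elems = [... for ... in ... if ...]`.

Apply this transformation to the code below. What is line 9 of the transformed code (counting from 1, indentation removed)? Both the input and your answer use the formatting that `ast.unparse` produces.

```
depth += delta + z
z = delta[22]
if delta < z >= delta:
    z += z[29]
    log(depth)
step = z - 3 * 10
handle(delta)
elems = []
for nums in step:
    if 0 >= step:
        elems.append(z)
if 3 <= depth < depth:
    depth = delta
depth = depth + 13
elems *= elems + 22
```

Transformed code:
depth += delta + z
z = delta[22]
if delta < z >= delta:
    z += z[29]
    log(depth)
step = z - 3 * 10
handle(delta)
elems = [z for nums in step if 0 >= step]
if 3 <= depth < depth:
    depth = delta
depth = depth + 13
elems *= elems + 22

if 3 <= depth < depth:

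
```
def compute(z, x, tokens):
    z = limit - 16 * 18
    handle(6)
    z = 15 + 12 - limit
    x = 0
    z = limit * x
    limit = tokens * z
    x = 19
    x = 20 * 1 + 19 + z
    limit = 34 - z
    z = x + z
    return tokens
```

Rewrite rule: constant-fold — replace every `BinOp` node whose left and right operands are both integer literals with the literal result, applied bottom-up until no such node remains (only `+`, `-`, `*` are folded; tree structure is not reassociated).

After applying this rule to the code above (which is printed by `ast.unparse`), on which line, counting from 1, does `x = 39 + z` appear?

9

Transformed code:
def compute(z, x, tokens):
    z = limit - 288
    handle(6)
    z = 27 - limit
    x = 0
    z = limit * x
    limit = tokens * z
    x = 19
    x = 39 + z
    limit = 34 - z
    z = x + z
    return tokens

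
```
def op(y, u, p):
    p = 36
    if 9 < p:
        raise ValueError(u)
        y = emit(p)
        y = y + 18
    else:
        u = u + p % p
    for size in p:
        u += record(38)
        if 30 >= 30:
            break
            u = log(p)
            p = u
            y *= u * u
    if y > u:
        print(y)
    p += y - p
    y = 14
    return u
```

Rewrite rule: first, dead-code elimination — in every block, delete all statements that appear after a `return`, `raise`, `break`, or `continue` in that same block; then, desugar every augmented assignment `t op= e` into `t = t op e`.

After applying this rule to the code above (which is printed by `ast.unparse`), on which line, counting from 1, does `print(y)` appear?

12

Transformed code:
def op(y, u, p):
    p = 36
    if 9 < p:
        raise ValueError(u)
    else:
        u = u + p % p
    for size in p:
        u = u + record(38)
        if 30 >= 30:
            break
    if y > u:
        print(y)
    p = p + (y - p)
    y = 14
    return u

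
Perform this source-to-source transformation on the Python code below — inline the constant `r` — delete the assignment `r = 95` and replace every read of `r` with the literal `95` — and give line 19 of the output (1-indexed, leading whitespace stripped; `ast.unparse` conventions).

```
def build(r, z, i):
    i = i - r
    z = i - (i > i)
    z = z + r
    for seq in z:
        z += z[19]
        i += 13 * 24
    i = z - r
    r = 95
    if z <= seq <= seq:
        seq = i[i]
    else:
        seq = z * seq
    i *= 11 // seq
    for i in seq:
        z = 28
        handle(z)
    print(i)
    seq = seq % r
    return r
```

return 95

Transformed code:
def build(r, z, i):
    i = i - 95
    z = i - (i > i)
    z = z + 95
    for seq in z:
        z += z[19]
        i += 13 * 24
    i = z - 95
    if z <= seq <= seq:
        seq = i[i]
    else:
        seq = z * seq
    i *= 11 // seq
    for i in seq:
        z = 28
        handle(z)
    print(i)
    seq = seq % 95
    return 95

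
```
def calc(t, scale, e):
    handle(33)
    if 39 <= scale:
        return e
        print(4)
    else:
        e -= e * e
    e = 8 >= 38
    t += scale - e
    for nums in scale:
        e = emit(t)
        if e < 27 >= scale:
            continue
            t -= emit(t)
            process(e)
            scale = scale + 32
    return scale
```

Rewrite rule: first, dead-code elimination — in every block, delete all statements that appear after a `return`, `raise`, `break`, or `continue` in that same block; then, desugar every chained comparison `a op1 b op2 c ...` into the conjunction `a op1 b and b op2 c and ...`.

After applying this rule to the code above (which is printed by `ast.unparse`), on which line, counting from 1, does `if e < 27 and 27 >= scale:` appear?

Transformed code:
def calc(t, scale, e):
    handle(33)
    if 39 <= scale:
        return e
    else:
        e -= e * e
    e = 8 >= 38
    t += scale - e
    for nums in scale:
        e = emit(t)
        if e < 27 and 27 >= scale:
            continue
    return scale

11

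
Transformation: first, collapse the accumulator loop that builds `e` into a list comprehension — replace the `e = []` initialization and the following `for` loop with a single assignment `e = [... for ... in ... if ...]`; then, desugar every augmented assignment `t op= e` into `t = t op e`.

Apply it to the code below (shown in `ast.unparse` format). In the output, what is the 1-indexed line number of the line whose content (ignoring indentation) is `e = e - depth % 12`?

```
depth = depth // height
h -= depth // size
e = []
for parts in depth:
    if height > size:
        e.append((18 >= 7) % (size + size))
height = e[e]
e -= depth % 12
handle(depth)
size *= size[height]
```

Transformed code:
depth = depth // height
h = h - depth // size
e = [(18 >= 7) % (size + size) for parts in depth if height > size]
height = e[e]
e = e - depth % 12
handle(depth)
size = size * size[height]

5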